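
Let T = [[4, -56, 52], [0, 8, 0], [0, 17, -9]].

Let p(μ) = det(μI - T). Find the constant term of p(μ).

p(μ) = μ^3 - 3μ^2 - 76μ + 288.
The constant term is 288.

288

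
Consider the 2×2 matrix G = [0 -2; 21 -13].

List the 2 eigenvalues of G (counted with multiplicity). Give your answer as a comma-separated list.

det(G - tI) = (0 - t)(-13 - t) - (-2)·(21) = t^2 + 13t + 42.
This factors as (t + 7)·(t + 6) = 0.
Eigenvalues: -7, -6.

-7, -6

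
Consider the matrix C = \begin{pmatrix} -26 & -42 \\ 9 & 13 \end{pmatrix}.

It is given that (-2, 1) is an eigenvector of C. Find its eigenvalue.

-5

Compute Cv: C·(-2, 1) = (10, -5).
Since Cv = λv, compare component 1: 10 = λ·-2, so λ = -5.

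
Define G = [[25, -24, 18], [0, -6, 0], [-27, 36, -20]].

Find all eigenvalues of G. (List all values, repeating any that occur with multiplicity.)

Set up det(λI - G) = 0.
Expanding along the first row, p(λ) = λ^3 + λ^2 - 44λ - 84.
Since p(-2) = 0, λ = -2 is a root.
Factor out (λ + 2): p(λ) = (λ + 2)·(λ^2 - λ - 42).
The quadratic factors as (λ + 6)·(λ - 7).
Eigenvalues: -6, -2, 7.

-6, -2, 7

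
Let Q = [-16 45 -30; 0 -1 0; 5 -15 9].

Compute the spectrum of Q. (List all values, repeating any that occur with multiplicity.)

The characteristic polynomial is p(μ) = det(μI - Q).
Cofactor expansion gives p(μ) = μ^3 + 8μ^2 + 13μ + 6.
Since p(-6) = 0, μ = -6 is a root.
Dividing by (μ + 6) leaves μ^2 + 2μ + 1.
The quadratic factor is (μ + 1)^2.
Eigenvalues: -6, -1, -1.

-6, -1, -1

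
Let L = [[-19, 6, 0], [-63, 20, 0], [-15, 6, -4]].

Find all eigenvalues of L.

-4, -1, 2

Compute the characteristic polynomial p(μ) = det(μI - L).
Cofactor expansion gives p(μ) = μ^3 + 3μ^2 - 6μ - 8.
Try μ = -1: p(-1) = 0, so -1 is a root.
Factor out (μ + 1): p(μ) = (μ + 1)·(μ^2 + 2μ - 8).
The quadratic factors as (μ + 4)·(μ - 2).
Eigenvalues: -4, -1, 2.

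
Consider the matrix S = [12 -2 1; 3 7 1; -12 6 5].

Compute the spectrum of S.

7, 8, 9

The characteristic polynomial is p(r) = det(rI - S).
Expanding the 3×3 determinant: p(r) = r^3 - 24r^2 + 191r - 504.
Try r = 7: p(7) = 0, so 7 is a root.
Dividing by (r - 7) leaves r^2 - 17r + 72.
The quadratic factors as (r - 8)·(r - 9).
Eigenvalues: 7, 8, 9.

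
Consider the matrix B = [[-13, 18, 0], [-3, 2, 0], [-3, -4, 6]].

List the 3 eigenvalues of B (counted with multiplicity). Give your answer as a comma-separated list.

Compute the characteristic polynomial p(lambda) = det(lambda·I - B).
Expanding along the first row, p(lambda) = lambda^3 + 5·lambda^2 - 38·lambda - 168.
Since p(6) = 0, lambda = 6 is a root.
Factor out (lambda - 6): p(lambda) = (lambda - 6)·(lambda^2 + 11·lambda + 28).
The quadratic factors as (lambda + 7)·(lambda + 4).
Eigenvalues: -7, -4, 6.

-7, -4, 6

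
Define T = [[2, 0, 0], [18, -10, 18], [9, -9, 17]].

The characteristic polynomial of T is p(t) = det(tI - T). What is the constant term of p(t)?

16

p(t) = t^3 - 9t^2 + 6t + 16.
The constant term is 16.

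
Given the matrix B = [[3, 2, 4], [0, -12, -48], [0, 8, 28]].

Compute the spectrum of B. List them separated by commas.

Set up det(rI - B) = 0.
Cofactor expansion gives p(r) = r^3 - 19r^2 + 96r - 144.
Try r = 4: p(4) = 0, so 4 is a root.
Factor out (r - 4): p(r) = (r - 4)·(r^2 - 15r + 36).
The quadratic factors as (r - 3)·(r - 12).
Eigenvalues: 3, 4, 12.

3, 4, 12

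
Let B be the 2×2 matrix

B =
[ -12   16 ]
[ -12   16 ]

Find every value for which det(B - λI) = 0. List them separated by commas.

0, 4

det(B - lambda·I) = (-12 - lambda)(16 - lambda) - (16)·(-12) = lambda^2 - 4·lambda.
This factors as lambda·(lambda - 4) = 0.
Eigenvalues: 0, 4.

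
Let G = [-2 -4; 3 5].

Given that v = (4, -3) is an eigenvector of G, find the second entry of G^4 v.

First find the eigenvalue: Gv = (4, -3) = 1·(4, -3), so λ = 1.
Then G^4 v = λ^4·v = 1^4·(4, -3) = 1·(4, -3) = (4, -3).

-3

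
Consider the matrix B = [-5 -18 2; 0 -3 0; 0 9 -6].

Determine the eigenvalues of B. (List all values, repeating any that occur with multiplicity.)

Set up det(μI - B) = 0.
Expanding along the first row, p(μ) = μ^3 + 14μ^2 + 63μ + 90.
Try μ = -6: p(-6) = 0, so -6 is a root.
Dividing by (μ + 6) leaves μ^2 + 8μ + 15.
The quadratic factors as (μ + 5)·(μ + 3).
Eigenvalues: -6, -5, -3.

-6, -5, -3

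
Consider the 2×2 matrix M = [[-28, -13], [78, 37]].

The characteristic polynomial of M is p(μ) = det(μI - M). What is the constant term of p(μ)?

p(μ) = μ^2 - 9μ - 22.
The constant term is -22.

-22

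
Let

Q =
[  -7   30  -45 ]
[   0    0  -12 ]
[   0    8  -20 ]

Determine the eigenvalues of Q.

Set up det(λI - Q) = 0.
Expanding along the first row, p(λ) = λ^3 + 27λ^2 + 236λ + 672.
Since p(-8) = 0, λ = -8 is a root.
Factor out (λ + 8): p(λ) = (λ + 8)·(λ^2 + 19λ + 84).
The quadratic factors as (λ + 12)·(λ + 7).
Eigenvalues: -12, -8, -7.

-12, -8, -7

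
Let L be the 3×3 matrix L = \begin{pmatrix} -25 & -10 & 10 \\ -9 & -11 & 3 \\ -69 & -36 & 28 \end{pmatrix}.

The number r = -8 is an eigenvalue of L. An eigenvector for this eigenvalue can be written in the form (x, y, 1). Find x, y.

0, 1

We need (L + 8I)v = 0.
L + 8I = [[-17, -10, 10], [-9, -3, 3], [-69, -36, 36]].
Row 1: (-17)·x + (-10)·y + (10)·1 = 0
Row 2: (-9)·x + (-3)·y + (3)·1 = 0
Row 3: (-69)·x + (-36)·y + (36)·1 = 0
Solving gives x = 0, y = 1.
Check: L·(0, 1, 1) = (0, -8, -8) = -8·(0, 1, 1).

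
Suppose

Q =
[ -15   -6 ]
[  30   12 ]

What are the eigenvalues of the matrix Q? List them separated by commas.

-3, 0

det(Q - μI) = (-15 - μ)(12 - μ) - (-6)·(30) = μ^2 + 3μ.
This factors as (μ + 3)·μ = 0.
Eigenvalues: -3, 0.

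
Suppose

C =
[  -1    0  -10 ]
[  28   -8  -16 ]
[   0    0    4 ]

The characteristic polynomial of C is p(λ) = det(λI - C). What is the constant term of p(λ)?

p(λ) = λ^3 + 5λ^2 - 28λ - 32.
The constant term is -32.

-32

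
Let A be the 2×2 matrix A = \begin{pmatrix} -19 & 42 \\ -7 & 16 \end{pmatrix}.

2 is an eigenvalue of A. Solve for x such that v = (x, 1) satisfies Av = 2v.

2

We need (A - 2I)v = 0.
A - 2I = [[-21, 42], [-7, 14]].
Row 1: (-21)·x + (42)·1 = 0
Row 2: (-7)·x + (14)·1 = 0
Solving gives x = 2.
Check: A·(2, 1) = (4, 2) = 2·(2, 1).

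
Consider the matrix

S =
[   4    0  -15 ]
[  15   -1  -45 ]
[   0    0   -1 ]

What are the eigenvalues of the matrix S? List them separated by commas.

-1, -1, 4

Compute the characteristic polynomial p(r) = det(rI - S).
Expanding along the first row, p(r) = r^3 - 2r^2 - 7r - 4.
Try r = -1: p(-1) = 0, so -1 is a root.
Factor out (r + 1): p(r) = (r + 1)·(r^2 - 3r - 4).
The quadratic factors as (r + 1)·(r - 4).
Eigenvalues: -1, -1, 4.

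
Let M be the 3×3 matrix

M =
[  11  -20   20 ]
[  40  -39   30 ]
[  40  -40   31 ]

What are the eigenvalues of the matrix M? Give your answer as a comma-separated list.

-9, 1, 11

The characteristic polynomial is p(r) = det(rI - M).
Expanding the 3×3 determinant: p(r) = r^3 - 3r^2 - 97r + 99.
Try r = 1: p(1) = 0, so 1 is a root.
Dividing by (r - 1) leaves r^2 - 2r - 99.
The quadratic factors as (r + 9)·(r - 11).
Eigenvalues: -9, 1, 11.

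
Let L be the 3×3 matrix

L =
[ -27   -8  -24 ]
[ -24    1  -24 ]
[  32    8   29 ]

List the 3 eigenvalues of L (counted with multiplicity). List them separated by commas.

Set up det(λI - L) = 0.
Expanding along the first row, p(λ) = λ^3 - 3λ^2 - 13λ + 15.
Rational-root test: λ = 1 gives p(1) = 0.
Dividing by (λ - 1) leaves λ^2 - 2λ - 15.
The quadratic factors as (λ + 3)·(λ - 5).
Eigenvalues: -3, 1, 5.

-3, 1, 5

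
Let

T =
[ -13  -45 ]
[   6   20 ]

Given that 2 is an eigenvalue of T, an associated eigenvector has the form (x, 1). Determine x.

We need (T - 2I)v = 0.
T - 2I = [[-15, -45], [6, 18]].
Row 1: (-15)·x + (-45)·1 = 0
Row 2: (6)·x + (18)·1 = 0
Solving gives x = -3.
Check: T·(-3, 1) = (-6, 2) = 2·(-3, 1).

-3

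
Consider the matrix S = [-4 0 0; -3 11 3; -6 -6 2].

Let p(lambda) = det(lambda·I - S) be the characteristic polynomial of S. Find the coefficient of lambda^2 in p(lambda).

-9

The coefficient of lambda^2 of det(lambda·I - S) is −trace(S).
trace(S) = (-4) + (11) + (2) = 9, so the coefficient is -9.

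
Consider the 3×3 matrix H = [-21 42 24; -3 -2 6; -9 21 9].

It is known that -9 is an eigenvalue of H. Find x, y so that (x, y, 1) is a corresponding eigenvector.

We need (H + 9I)v = 0.
H + 9I = [[-12, 42, 24], [-3, 7, 6], [-9, 21, 18]].
Row 1: (-12)·x + (42)·y + (24)·1 = 0
Row 2: (-3)·x + (7)·y + (6)·1 = 0
Row 3: (-9)·x + (21)·y + (18)·1 = 0
Solving gives x = 2, y = 0.
Check: H·(2, 0, 1) = (-18, 0, -9) = -9·(2, 0, 1).

2, 0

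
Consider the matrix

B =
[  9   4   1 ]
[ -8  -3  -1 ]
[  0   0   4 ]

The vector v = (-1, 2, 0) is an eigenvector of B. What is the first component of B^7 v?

First find the eigenvalue: Bv = (-1, 2, 0) = 1·(-1, 2, 0), so λ = 1.
Then B^7 v = λ^7·v = 1^7·(-1, 2, 0) = 1·(-1, 2, 0) = (-1, 2, 0).

-1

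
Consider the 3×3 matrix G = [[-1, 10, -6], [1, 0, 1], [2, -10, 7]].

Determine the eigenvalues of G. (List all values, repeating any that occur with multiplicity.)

Set up det(tI - G) = 0.
Expanding the 3×3 determinant: p(t) = t^3 - 6t^2 + 5t.
Since p(0) = 0, t = 0 is a root.
Factor out t: p(t) = t·(t^2 - 6t + 5).
The quadratic factors as (t - 1)·(t - 5).
Eigenvalues: 0, 1, 5.

0, 1, 5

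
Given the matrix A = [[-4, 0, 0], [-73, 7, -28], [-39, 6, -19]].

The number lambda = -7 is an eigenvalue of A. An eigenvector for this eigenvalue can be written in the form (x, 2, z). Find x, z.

We need (A + 7I)v = 0.
A + 7I = [[3, 0, 0], [-73, 14, -28], [-39, 6, -12]].
Row 1: (3)·x + (0)·2 + (0)·z = 0
Row 2: (-73)·x + (14)·2 + (-28)·z = 0
Row 3: (-39)·x + (6)·2 + (-12)·z = 0
Solving gives x = 0, z = 1.
Check: A·(0, 2, 1) = (0, -14, -7) = -7·(0, 2, 1).

0, 1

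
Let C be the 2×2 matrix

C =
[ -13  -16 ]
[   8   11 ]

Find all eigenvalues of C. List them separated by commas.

-5, 3

det(C - lambda·I) = (-13 - lambda)(11 - lambda) - (-16)·(8) = lambda^2 + 2·lambda - 15.
This factors as (lambda + 5)·(lambda - 3) = 0.
Eigenvalues: -5, 3.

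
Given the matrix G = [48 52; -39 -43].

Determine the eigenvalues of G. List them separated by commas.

det(G - sI) = (48 - s)(-43 - s) - (52)·(-39) = s^2 - 5s - 36.
This factors as (s + 4)·(s - 9) = 0.
Eigenvalues: -4, 9.

-4, 9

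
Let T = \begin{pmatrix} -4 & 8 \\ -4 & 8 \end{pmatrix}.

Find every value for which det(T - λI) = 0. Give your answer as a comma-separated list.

0, 4

det(T - λI) = (-4 - λ)(8 - λ) - (8)·(-4) = λ^2 - 4λ.
This factors as λ·(λ - 4) = 0.
Eigenvalues: 0, 4.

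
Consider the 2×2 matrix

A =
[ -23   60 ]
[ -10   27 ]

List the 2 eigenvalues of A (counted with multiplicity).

det(A - rI) = (-23 - r)(27 - r) - (60)·(-10) = r^2 - 4r - 21.
This factors as (r + 3)·(r - 7) = 0.
Eigenvalues: -3, 7.

-3, 7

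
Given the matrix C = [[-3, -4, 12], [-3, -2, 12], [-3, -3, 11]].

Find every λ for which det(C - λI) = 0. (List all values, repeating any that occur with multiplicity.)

Compute the characteristic polynomial p(λ) = det(λI - C).
Cofactor expansion gives p(λ) = λ^3 - 6λ^2 + 11λ - 6.
Since p(3) = 0, λ = 3 is a root.
Dividing by (λ - 3) leaves λ^2 - 3λ + 2.
The quadratic factors as (λ - 1)·(λ - 2).
Eigenvalues: 1, 2, 3.

1, 2, 3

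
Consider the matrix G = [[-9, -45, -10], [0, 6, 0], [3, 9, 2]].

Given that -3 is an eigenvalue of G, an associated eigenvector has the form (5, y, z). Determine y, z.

0, -3

We need (G + 3I)v = 0.
G + 3I = [[-6, -45, -10], [0, 9, 0], [3, 9, 5]].
Row 1: (-6)·5 + (-45)·y + (-10)·z = 0
Row 2: (0)·5 + (9)·y + (0)·z = 0
Row 3: (3)·5 + (9)·y + (5)·z = 0
Solving gives y = 0, z = -3.
Check: G·(5, 0, -3) = (-15, 0, 9) = -3·(5, 0, -3).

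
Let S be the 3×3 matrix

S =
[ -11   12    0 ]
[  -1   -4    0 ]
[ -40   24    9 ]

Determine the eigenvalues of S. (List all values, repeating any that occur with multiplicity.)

-8, -7, 9

The characteristic polynomial is p(λ) = det(λI - S).
Expanding along the first row, p(λ) = λ^3 + 6λ^2 - 79λ - 504.
Rational-root test: λ = -7 gives p(-7) = 0.
Dividing by (λ + 7) leaves λ^2 - λ - 72.
The quadratic factors as (λ + 8)·(λ - 9).
Eigenvalues: -8, -7, 9.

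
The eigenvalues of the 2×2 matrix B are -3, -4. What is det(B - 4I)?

56

If B has eigenvalues -3, -4, then B - 4I has eigenvalues -7, -8.
det(B - 4I) = (-7) · (-8) = 56.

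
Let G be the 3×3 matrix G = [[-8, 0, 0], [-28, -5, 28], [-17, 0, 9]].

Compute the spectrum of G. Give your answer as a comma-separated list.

-8, -5, 9

Compute the characteristic polynomial p(μ) = det(μI - G).
Expanding along the first row, p(μ) = μ^3 + 4μ^2 - 77μ - 360.
Try μ = -8: p(-8) = 0, so -8 is a root.
Dividing by (μ + 8) leaves μ^2 - 4μ - 45.
The quadratic factors as (μ + 5)·(μ - 9).
Eigenvalues: -8, -5, 9.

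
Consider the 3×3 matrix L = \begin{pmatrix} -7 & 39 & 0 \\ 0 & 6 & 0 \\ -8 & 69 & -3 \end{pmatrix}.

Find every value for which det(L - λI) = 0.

Set up det(tI - L) = 0.
Cofactor expansion gives p(t) = t^3 + 4t^2 - 39t - 126.
Try t = -3: p(-3) = 0, so -3 is a root.
Factor out (t + 3): p(t) = (t + 3)·(t^2 + t - 42).
The quadratic factors as (t + 7)·(t - 6).
Eigenvalues: -7, -3, 6.

-7, -3, 6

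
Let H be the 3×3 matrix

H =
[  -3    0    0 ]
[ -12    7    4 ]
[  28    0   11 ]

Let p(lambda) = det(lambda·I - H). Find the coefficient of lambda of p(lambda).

p(lambda) = lambda^3 - 15·lambda^2 + 23·lambda + 231.
The coefficient of lambda is 23.

23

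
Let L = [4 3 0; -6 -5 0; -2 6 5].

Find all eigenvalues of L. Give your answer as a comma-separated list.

-2, 1, 5

Compute the characteristic polynomial p(μ) = det(μI - L).
Expanding along the first row, p(μ) = μ^3 - 4μ^2 - 7μ + 10.
Try μ = 5: p(5) = 0, so 5 is a root.
Dividing by (μ - 5) leaves μ^2 + μ - 2.
The quadratic factors as (μ + 2)·(μ - 1).
Eigenvalues: -2, 1, 5.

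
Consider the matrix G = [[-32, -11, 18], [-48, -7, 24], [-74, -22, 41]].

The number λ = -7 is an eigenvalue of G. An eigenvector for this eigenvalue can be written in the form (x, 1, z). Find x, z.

We need (G + 7I)v = 0.
G + 7I = [[-25, -11, 18], [-48, 0, 24], [-74, -22, 48]].
Row 1: (-25)·x + (-11)·1 + (18)·z = 0
Row 2: (-48)·x + (0)·1 + (24)·z = 0
Row 3: (-74)·x + (-22)·1 + (48)·z = 0
Solving gives x = 1, z = 2.
Check: G·(1, 1, 2) = (-7, -7, -14) = -7·(1, 1, 2).

1, 2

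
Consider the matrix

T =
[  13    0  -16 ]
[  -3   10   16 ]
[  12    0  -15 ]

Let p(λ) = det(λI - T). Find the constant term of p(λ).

30

p(λ) = λ^3 - 8λ^2 - 23λ + 30.
The constant term is 30.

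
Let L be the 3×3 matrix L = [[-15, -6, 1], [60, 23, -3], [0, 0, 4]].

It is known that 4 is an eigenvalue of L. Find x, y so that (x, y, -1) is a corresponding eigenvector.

-1, 3

We need (L - 4I)v = 0.
L - 4I = [[-19, -6, 1], [60, 19, -3], [0, 0, 0]].
Row 1: (-19)·x + (-6)·y + (1)·-1 = 0
Row 2: (60)·x + (19)·y + (-3)·-1 = 0
Row 3: (0)·x + (0)·y + (0)·-1 = 0
Solving gives x = -1, y = 3.
Check: L·(-1, 3, -1) = (-4, 12, -4) = 4·(-1, 3, -1).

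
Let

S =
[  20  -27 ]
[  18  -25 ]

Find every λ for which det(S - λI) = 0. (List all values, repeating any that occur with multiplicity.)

-7, 2

det(S - λI) = (20 - λ)(-25 - λ) - (-27)·(18) = λ^2 + 5λ - 14.
This factors as (λ + 7)·(λ - 2) = 0.
Eigenvalues: -7, 2.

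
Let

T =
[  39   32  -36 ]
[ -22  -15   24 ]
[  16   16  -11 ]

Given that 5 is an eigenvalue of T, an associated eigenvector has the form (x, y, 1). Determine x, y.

We need (T - 5I)v = 0.
T - 5I = [[34, 32, -36], [-22, -20, 24], [16, 16, -16]].
Row 1: (34)·x + (32)·y + (-36)·1 = 0
Row 2: (-22)·x + (-20)·y + (24)·1 = 0
Row 3: (16)·x + (16)·y + (-16)·1 = 0
Solving gives x = 2, y = -1.
Check: T·(2, -1, 1) = (10, -5, 5) = 5·(2, -1, 1).

2, -1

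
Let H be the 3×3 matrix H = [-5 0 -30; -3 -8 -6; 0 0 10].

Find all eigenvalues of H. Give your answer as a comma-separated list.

-8, -5, 10

Compute the characteristic polynomial p(λ) = det(λI - H).
Cofactor expansion gives p(λ) = λ^3 + 3λ^2 - 90λ - 400.
Try λ = -8: p(-8) = 0, so -8 is a root.
Factor out (λ + 8): p(λ) = (λ + 8)·(λ^2 - 5λ - 50).
The quadratic factors as (λ + 5)·(λ - 10).
Eigenvalues: -8, -5, 10.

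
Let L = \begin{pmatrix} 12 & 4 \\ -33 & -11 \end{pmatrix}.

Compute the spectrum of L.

det(L - tI) = (12 - t)(-11 - t) - (4)·(-33) = t^2 - t.
This factors as t·(t - 1) = 0.
Eigenvalues: 0, 1.

0, 1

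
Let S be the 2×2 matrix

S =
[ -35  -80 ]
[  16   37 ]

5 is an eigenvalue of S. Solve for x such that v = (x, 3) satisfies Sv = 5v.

We need (S - 5I)v = 0.
S - 5I = [[-40, -80], [16, 32]].
Row 1: (-40)·x + (-80)·3 = 0
Row 2: (16)·x + (32)·3 = 0
Solving gives x = -6.
Check: S·(-6, 3) = (-30, 15) = 5·(-6, 3).

-6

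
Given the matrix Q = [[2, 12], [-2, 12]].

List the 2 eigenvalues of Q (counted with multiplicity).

6, 8

det(Q - μI) = (2 - μ)(12 - μ) - (12)·(-2) = μ^2 - 14μ + 48.
This factors as (μ - 6)·(μ - 8) = 0.
Eigenvalues: 6, 8.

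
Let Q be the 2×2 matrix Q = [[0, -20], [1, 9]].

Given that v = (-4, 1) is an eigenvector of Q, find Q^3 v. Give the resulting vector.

First find the eigenvalue: Qv = (-20, 5) = 5·(-4, 1), so λ = 5.
Then Q^3 v = λ^3·v = 5^3·(-4, 1) = 125·(-4, 1) = (-500, 125).

(-500, 125)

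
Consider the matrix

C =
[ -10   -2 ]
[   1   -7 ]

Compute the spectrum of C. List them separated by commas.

det(C - lambda·I) = (-10 - lambda)(-7 - lambda) - (-2)·(1) = lambda^2 + 17·lambda + 72.
This factors as (lambda + 9)·(lambda + 8) = 0.
Eigenvalues: -9, -8.

-9, -8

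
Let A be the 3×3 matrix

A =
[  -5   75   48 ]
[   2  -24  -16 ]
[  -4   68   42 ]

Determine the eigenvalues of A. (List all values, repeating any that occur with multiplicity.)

1, 2, 10

The characteristic polynomial is p(λ) = det(λI - A).
Cofactor expansion gives p(λ) = λ^3 - 13λ^2 + 32λ - 20.
Rational-root test: λ = 2 gives p(2) = 0.
Factor out (λ - 2): p(λ) = (λ - 2)·(λ^2 - 11λ + 10).
The quadratic factors as (λ - 1)·(λ - 10).
Eigenvalues: 1, 2, 10.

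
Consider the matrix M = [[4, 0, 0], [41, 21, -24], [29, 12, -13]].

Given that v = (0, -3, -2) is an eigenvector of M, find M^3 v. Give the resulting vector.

First find the eigenvalue: Mv = (0, -15, -10) = 5·(0, -3, -2), so λ = 5.
Then M^3 v = λ^3·v = 5^3·(0, -3, -2) = 125·(0, -3, -2) = (0, -375, -250).

(0, -375, -250)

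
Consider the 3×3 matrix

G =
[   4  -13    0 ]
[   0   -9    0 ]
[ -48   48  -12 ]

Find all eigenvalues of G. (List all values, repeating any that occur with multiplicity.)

Set up det(lambda·I - G) = 0.
Expanding the 3×3 determinant: p(lambda) = lambda^3 + 17·lambda^2 + 24·lambda - 432.
Since p(-9) = 0, lambda = -9 is a root.
Dividing by (lambda + 9) leaves lambda^2 + 8·lambda - 48.
The quadratic factors as (lambda + 12)·(lambda - 4).
Eigenvalues: -12, -9, 4.

-12, -9, 4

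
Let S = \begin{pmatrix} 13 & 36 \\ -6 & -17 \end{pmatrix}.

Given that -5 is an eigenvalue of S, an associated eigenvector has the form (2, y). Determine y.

-1

We need (S + 5I)v = 0.
S + 5I = [[18, 36], [-6, -12]].
Row 1: (18)·2 + (36)·y = 0
Row 2: (-6)·2 + (-12)·y = 0
Solving gives y = -1.
Check: S·(2, -1) = (-10, 5) = -5·(2, -1).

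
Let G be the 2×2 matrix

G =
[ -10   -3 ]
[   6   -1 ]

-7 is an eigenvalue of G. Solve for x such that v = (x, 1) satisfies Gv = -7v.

-1

We need (G + 7I)v = 0.
G + 7I = [[-3, -3], [6, 6]].
Row 1: (-3)·x + (-3)·1 = 0
Row 2: (6)·x + (6)·1 = 0
Solving gives x = -1.
Check: G·(-1, 1) = (7, -7) = -7·(-1, 1).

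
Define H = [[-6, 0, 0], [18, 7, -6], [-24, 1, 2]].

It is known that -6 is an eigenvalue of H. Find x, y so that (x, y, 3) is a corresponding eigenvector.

We need (H + 6I)v = 0.
H + 6I = [[0, 0, 0], [18, 13, -6], [-24, 1, 8]].
Row 1: (0)·x + (0)·y + (0)·3 = 0
Row 2: (18)·x + (13)·y + (-6)·3 = 0
Row 3: (-24)·x + (1)·y + (8)·3 = 0
Solving gives x = 1, y = 0.
Check: H·(1, 0, 3) = (-6, 0, -18) = -6·(1, 0, 3).

1, 0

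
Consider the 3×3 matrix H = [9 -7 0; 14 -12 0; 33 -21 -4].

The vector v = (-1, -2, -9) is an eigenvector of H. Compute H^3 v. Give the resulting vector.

First find the eigenvalue: Hv = (5, 10, 45) = -5·(-1, -2, -9), so λ = -5.
Then H^3 v = λ^3·v = (-5)^3·(-1, -2, -9) = -125·(-1, -2, -9) = (125, 250, 1125).

(125, 250, 1125)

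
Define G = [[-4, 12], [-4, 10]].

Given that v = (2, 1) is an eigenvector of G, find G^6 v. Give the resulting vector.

(128, 64)

First find the eigenvalue: Gv = (4, 2) = 2·(2, 1), so λ = 2.
Then G^6 v = λ^6·v = 2^6·(2, 1) = 64·(2, 1) = (128, 64).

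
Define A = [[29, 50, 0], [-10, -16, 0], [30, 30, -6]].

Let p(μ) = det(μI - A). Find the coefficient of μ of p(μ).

p(μ) = μ^3 - 7μ^2 - 42μ + 216.
The coefficient of μ is -42.

-42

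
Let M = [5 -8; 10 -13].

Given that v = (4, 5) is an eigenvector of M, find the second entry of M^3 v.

First find the eigenvalue: Mv = (-20, -25) = -5·(4, 5), so λ = -5.
Then M^3 v = λ^3·v = (-5)^3·(4, 5) = -125·(4, 5) = (-500, -625).

-625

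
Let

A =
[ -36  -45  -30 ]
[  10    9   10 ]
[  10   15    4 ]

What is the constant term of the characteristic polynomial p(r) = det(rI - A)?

p(0) = det(0·I − A) = det(−A) = (−1)^3·det(A).
det(A) = -396, so p(0) = 396.

396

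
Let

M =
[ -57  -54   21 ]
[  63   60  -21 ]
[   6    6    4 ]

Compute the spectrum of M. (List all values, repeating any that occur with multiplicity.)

Set up det(λI - M) = 0.
Cofactor expansion gives p(λ) = λ^3 - 7λ^2 - 6λ + 72.
Since p(-3) = 0, λ = -3 is a root.
Factor out (λ + 3): p(λ) = (λ + 3)·(λ^2 - 10λ + 24).
The quadratic factors as (λ - 4)·(λ - 6).
Eigenvalues: -3, 4, 6.

-3, 4, 6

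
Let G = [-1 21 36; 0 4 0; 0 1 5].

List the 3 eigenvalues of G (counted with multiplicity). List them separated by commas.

-1, 4, 5

Compute the characteristic polynomial p(λ) = det(λI - G).
Expanding the 3×3 determinant: p(λ) = λ^3 - 8λ^2 + 11λ + 20.
Try λ = 5: p(5) = 0, so 5 is a root.
Factor out (λ - 5): p(λ) = (λ - 5)·(λ^2 - 3λ - 4).
The quadratic factors as (λ + 1)·(λ - 4).
Eigenvalues: -1, 4, 5.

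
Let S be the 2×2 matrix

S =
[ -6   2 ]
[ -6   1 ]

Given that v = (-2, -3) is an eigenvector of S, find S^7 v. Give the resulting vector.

First find the eigenvalue: Sv = (6, 9) = -3·(-2, -3), so λ = -3.
Then S^7 v = λ^7·v = (-3)^7·(-2, -3) = -2187·(-2, -3) = (4374, 6561).

(4374, 6561)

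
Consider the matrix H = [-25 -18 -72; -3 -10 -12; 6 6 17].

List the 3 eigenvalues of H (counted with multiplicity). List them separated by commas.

Compute the characteristic polynomial p(μ) = det(μI - H).
Cofactor expansion gives p(μ) = μ^3 + 18μ^2 + 105μ + 196.
Since p(-7) = 0, μ = -7 is a root.
Dividing by (μ + 7) leaves μ^2 + 11μ + 28.
The quadratic factors as (μ + 7)·(μ + 4).
Eigenvalues: -7, -7, -4.

-7, -7, -4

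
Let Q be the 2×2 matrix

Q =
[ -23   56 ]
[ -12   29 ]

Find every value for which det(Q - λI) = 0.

det(Q - λI) = (-23 - λ)(29 - λ) - (56)·(-12) = λ^2 - 6λ + 5.
This factors as (λ - 1)·(λ - 5) = 0.
Eigenvalues: 1, 5.

1, 5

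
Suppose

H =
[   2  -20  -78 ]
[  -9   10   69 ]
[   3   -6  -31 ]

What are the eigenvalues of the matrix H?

-8, -7, -4

Compute the characteristic polynomial p(r) = det(rI - H).
Expanding along the first row, p(r) = r^3 + 19r^2 + 116r + 224.
Rational-root test: r = -7 gives p(-7) = 0.
Dividing by (r + 7) leaves r^2 + 12r + 32.
The quadratic factors as (r + 8)·(r + 4).
Eigenvalues: -8, -7, -4.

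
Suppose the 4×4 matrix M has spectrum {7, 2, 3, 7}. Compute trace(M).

trace(M) is the sum of the eigenvalues: (7) + (2) + (3) + (7) = 19.

19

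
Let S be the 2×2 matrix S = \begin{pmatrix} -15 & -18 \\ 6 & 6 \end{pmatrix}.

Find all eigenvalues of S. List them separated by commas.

det(S - λI) = (-15 - λ)(6 - λ) - (-18)·(6) = λ^2 + 9λ + 18.
This factors as (λ + 6)·(λ + 3) = 0.
Eigenvalues: -6, -3.

-6, -3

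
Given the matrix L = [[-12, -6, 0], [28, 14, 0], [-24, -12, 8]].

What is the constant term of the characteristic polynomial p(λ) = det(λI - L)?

0

p(0) = det(0·I − L) = det(−L) = (−1)^3·det(L).
det(L) = 0, so p(0) = 0.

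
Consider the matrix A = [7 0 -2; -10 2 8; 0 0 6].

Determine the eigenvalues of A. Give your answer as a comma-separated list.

Set up det(tI - A) = 0.
Expanding along the first row, p(t) = t^3 - 15t^2 + 68t - 84.
Rational-root test: t = 6 gives p(6) = 0.
Factor out (t - 6): p(t) = (t - 6)·(t^2 - 9t + 14).
The quadratic factors as (t - 2)·(t - 7).
Eigenvalues: 2, 6, 7.

2, 6, 7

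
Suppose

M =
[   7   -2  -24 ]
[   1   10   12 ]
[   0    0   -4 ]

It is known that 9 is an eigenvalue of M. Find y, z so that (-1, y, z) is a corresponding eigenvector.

We need (M - 9I)v = 0.
M - 9I = [[-2, -2, -24], [1, 1, 12], [0, 0, -13]].
Row 1: (-2)·-1 + (-2)·y + (-24)·z = 0
Row 2: (1)·-1 + (1)·y + (12)·z = 0
Row 3: (0)·-1 + (0)·y + (-13)·z = 0
Solving gives y = 1, z = 0.
Check: M·(-1, 1, 0) = (-9, 9, 0) = 9·(-1, 1, 0).

1, 0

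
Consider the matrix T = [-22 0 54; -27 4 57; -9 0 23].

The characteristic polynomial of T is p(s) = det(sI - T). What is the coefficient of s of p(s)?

-16

p(s) = s^3 - 5s^2 - 16s + 80.
The coefficient of s is -16.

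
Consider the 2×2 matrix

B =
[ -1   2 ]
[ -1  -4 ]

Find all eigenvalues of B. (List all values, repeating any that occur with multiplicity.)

-3, -2

det(B - μI) = (-1 - μ)(-4 - μ) - (2)·(-1) = μ^2 + 5μ + 6.
This factors as (μ + 3)·(μ + 2) = 0.
Eigenvalues: -3, -2.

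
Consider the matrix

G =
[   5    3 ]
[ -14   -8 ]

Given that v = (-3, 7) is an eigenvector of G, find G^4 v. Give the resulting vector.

First find the eigenvalue: Gv = (6, -14) = -2·(-3, 7), so λ = -2.
Then G^4 v = λ^4·v = (-2)^4·(-3, 7) = 16·(-3, 7) = (-48, 112).

(-48, 112)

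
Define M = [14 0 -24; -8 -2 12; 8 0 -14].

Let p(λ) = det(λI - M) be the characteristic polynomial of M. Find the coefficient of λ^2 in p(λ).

The coefficient of λ^2 of det(λI - M) is −trace(M).
trace(M) = (14) + (-2) + (-14) = -2, so the coefficient is 2.

2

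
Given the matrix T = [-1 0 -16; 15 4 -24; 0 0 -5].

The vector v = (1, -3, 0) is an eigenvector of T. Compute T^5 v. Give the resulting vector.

(-1, 3, 0)

First find the eigenvalue: Tv = (-1, 3, 0) = -1·(1, -3, 0), so λ = -1.
Then T^5 v = λ^5·v = (-1)^5·(1, -3, 0) = -1·(1, -3, 0) = (-1, 3, 0).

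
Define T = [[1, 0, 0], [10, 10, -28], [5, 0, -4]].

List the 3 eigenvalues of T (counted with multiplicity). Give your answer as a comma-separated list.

Set up det(λI - T) = 0.
Expanding along the first row, p(λ) = λ^3 - 7λ^2 - 34λ + 40.
Rational-root test: λ = -4 gives p(-4) = 0.
Dividing by (λ + 4) leaves λ^2 - 11λ + 10.
The quadratic factors as (λ - 1)·(λ - 10).
Eigenvalues: -4, 1, 10.

-4, 1, 10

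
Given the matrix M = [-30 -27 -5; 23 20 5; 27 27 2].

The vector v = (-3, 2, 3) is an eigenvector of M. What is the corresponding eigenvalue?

-7

Compute Mv: M·(-3, 2, 3) = (21, -14, -21).
Since Mv = λv, compare component 1: 21 = λ·-3, so λ = -7.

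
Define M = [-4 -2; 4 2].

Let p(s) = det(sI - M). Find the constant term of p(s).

p(s) = s^2 + 2s.
The constant term is 0.

0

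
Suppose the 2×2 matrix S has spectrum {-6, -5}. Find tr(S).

-11

trace(S) is the sum of the eigenvalues: (-6) + (-5) = -11.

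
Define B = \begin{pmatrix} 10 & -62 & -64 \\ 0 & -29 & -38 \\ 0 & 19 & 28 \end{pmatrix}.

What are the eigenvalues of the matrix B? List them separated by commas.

-10, 9, 10

The characteristic polynomial is p(λ) = det(λI - B).
Cofactor expansion gives p(λ) = λ^3 - 9λ^2 - 100λ + 900.
Since p(-10) = 0, λ = -10 is a root.
Factor out (λ + 10): p(λ) = (λ + 10)·(λ^2 - 19λ + 90).
The quadratic factors as (λ - 9)·(λ - 10).
Eigenvalues: -10, 9, 10.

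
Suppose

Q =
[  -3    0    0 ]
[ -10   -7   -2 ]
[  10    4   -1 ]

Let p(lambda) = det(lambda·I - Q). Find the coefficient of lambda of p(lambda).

39

p(lambda) = lambda^3 + 11·lambda^2 + 39·lambda + 45.
The coefficient of lambda is 39.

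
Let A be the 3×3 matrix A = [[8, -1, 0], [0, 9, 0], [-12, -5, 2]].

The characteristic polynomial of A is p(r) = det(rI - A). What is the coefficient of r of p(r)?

106

p(r) = r^3 - 19r^2 + 106r - 144.
The coefficient of r is 106.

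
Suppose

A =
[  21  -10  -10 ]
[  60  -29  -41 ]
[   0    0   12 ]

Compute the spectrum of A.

-9, 1, 12

The characteristic polynomial is p(μ) = det(μI - A).
Cofactor expansion gives p(μ) = μ^3 - 4μ^2 - 105μ + 108.
Try μ = 1: p(1) = 0, so 1 is a root.
Factor out (μ - 1): p(μ) = (μ - 1)·(μ^2 - 3μ - 108).
The quadratic factors as (μ + 9)·(μ - 12).
Eigenvalues: -9, 1, 12.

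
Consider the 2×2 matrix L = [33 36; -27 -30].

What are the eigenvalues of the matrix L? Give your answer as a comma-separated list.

det(L - lambda·I) = (33 - lambda)(-30 - lambda) - (36)·(-27) = lambda^2 - 3·lambda - 18.
This factors as (lambda + 3)·(lambda - 6) = 0.
Eigenvalues: -3, 6.

-3, 6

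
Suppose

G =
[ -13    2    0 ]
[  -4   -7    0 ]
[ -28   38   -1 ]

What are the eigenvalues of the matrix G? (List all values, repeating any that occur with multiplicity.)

-11, -9, -1

The characteristic polynomial is p(lambda) = det(lambda·I - G).
Expanding the 3×3 determinant: p(lambda) = lambda^3 + 21·lambda^2 + 119·lambda + 99.
Try lambda = -1: p(-1) = 0, so -1 is a root.
Factor out (lambda + 1): p(lambda) = (lambda + 1)·(lambda^2 + 20·lambda + 99).
The quadratic factors as (lambda + 11)·(lambda + 9).
Eigenvalues: -11, -9, -1.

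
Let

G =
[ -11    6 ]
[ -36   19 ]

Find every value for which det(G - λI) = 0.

1, 7

det(G - tI) = (-11 - t)(19 - t) - (6)·(-36) = t^2 - 8t + 7.
This factors as (t - 1)·(t - 7) = 0.
Eigenvalues: 1, 7.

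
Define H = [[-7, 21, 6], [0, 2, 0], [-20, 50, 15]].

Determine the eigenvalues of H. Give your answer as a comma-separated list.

2, 3, 5

Compute the characteristic polynomial p(lambda) = det(lambda·I - H).
Expanding the 3×3 determinant: p(lambda) = lambda^3 - 10·lambda^2 + 31·lambda - 30.
Try lambda = 3: p(3) = 0, so 3 is a root.
Dividing by (lambda - 3) leaves lambda^2 - 7·lambda + 10.
The quadratic factors as (lambda - 2)·(lambda - 5).
Eigenvalues: 2, 3, 5.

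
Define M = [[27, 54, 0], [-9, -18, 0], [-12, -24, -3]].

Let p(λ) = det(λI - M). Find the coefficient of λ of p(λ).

-27

p(λ) = λ^3 - 6λ^2 - 27λ.
The coefficient of λ is -27.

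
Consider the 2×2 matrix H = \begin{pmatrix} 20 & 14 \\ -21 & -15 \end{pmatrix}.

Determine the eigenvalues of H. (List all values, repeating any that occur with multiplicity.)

-1, 6

det(H - rI) = (20 - r)(-15 - r) - (14)·(-21) = r^2 - 5r - 6.
This factors as (r + 1)·(r - 6) = 0.
Eigenvalues: -1, 6.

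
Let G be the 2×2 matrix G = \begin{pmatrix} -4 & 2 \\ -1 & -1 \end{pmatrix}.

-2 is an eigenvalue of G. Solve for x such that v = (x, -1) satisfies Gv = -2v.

-1

We need (G + 2I)v = 0.
G + 2I = [[-2, 2], [-1, 1]].
Row 1: (-2)·x + (2)·-1 = 0
Row 2: (-1)·x + (1)·-1 = 0
Solving gives x = -1.
Check: G·(-1, -1) = (2, 2) = -2·(-1, -1).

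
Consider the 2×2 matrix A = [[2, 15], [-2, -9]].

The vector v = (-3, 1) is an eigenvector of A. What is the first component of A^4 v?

-243

First find the eigenvalue: Av = (9, -3) = -3·(-3, 1), so λ = -3.
Then A^4 v = λ^4·v = (-3)^4·(-3, 1) = 81·(-3, 1) = (-243, 81).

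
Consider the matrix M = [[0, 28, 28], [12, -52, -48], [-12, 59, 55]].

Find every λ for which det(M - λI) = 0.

The characteristic polynomial is p(μ) = det(μI - M).
Expanding along the first row, p(μ) = μ^3 - 3μ^2 - 28μ.
Rational-root test: μ = 0 gives p(0) = 0.
Dividing by μ leaves μ^2 - 3μ - 28.
The quadratic factors as (μ + 4)·(μ - 7).
Eigenvalues: -4, 0, 7.

-4, 0, 7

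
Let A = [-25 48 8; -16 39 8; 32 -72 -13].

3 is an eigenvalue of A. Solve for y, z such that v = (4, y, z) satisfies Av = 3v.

We need (A - 3I)v = 0.
A - 3I = [[-28, 48, 8], [-16, 36, 8], [32, -72, -16]].
Row 1: (-28)·4 + (48)·y + (8)·z = 0
Row 2: (-16)·4 + (36)·y + (8)·z = 0
Row 3: (32)·4 + (-72)·y + (-16)·z = 0
Solving gives y = 4, z = -10.
Check: A·(4, 4, -10) = (12, 12, -30) = 3·(4, 4, -10).

4, -10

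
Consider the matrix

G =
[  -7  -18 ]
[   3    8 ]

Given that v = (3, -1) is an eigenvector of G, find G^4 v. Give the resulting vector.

(3, -1)

First find the eigenvalue: Gv = (-3, 1) = -1·(3, -1), so λ = -1.
Then G^4 v = λ^4·v = (-1)^4·(3, -1) = 1·(3, -1) = (3, -1).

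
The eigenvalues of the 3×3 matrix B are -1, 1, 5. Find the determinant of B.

-5

det(B) is the product of the eigenvalues: (-1) · (1) · (5) = -5.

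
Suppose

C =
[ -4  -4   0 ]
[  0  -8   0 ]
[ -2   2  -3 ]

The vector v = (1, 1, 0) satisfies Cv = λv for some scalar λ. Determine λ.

-8

Compute Cv: C·(1, 1, 0) = (-8, -8, 0).
Since Cv = λv, compare component 1: -8 = λ·1, so λ = -8.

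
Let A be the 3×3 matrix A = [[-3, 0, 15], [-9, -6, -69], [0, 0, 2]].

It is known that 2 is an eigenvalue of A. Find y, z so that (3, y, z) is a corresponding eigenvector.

We need (A - 2I)v = 0.
A - 2I = [[-5, 0, 15], [-9, -8, -69], [0, 0, 0]].
Row 1: (-5)·3 + (0)·y + (15)·z = 0
Row 2: (-9)·3 + (-8)·y + (-69)·z = 0
Row 3: (0)·3 + (0)·y + (0)·z = 0
Solving gives y = -12, z = 1.
Check: A·(3, -12, 1) = (6, -24, 2) = 2·(3, -12, 1).

-12, 1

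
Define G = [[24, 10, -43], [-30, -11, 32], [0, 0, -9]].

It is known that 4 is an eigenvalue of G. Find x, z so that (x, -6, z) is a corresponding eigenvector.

We need (G - 4I)v = 0.
G - 4I = [[20, 10, -43], [-30, -15, 32], [0, 0, -13]].
Row 1: (20)·x + (10)·-6 + (-43)·z = 0
Row 2: (-30)·x + (-15)·-6 + (32)·z = 0
Row 3: (0)·x + (0)·-6 + (-13)·z = 0
Solving gives x = 3, z = 0.
Check: G·(3, -6, 0) = (12, -24, 0) = 4·(3, -6, 0).

3, 0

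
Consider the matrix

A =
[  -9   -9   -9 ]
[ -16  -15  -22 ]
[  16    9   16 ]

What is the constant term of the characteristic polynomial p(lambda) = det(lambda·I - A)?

-378

p(0) = det(0·I − A) = det(−A) = (−1)^3·det(A).
det(A) = 378, so p(0) = -378.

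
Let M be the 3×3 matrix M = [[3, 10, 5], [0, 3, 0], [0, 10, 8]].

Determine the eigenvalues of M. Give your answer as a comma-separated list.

3, 3, 8

Compute the characteristic polynomial p(μ) = det(μI - M).
Cofactor expansion gives p(μ) = μ^3 - 14μ^2 + 57μ - 72.
Rational-root test: μ = 3 gives p(3) = 0.
Factor out (μ - 3): p(μ) = (μ - 3)·(μ^2 - 11μ + 24).
The quadratic factors as (μ - 3)·(μ - 8).
Eigenvalues: 3, 3, 8.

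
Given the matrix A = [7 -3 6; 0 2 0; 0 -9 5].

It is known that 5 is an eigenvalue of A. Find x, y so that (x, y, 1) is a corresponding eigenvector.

-3, 0

We need (A - 5I)v = 0.
A - 5I = [[2, -3, 6], [0, -3, 0], [0, -9, 0]].
Row 1: (2)·x + (-3)·y + (6)·1 = 0
Row 2: (0)·x + (-3)·y + (0)·1 = 0
Row 3: (0)·x + (-9)·y + (0)·1 = 0
Solving gives x = -3, y = 0.
Check: A·(-3, 0, 1) = (-15, 0, 5) = 5·(-3, 0, 1).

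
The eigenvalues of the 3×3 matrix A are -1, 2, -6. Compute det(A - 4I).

If A has eigenvalues -1, 2, -6, then A - 4I has eigenvalues -5, -2, -10.
det(A - 4I) = (-5) · (-2) · (-10) = -100.

-100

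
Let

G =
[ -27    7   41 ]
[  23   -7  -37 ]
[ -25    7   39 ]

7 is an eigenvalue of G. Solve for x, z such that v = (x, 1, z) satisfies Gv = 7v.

-1, -1

We need (G - 7I)v = 0.
G - 7I = [[-34, 7, 41], [23, -14, -37], [-25, 7, 32]].
Row 1: (-34)·x + (7)·1 + (41)·z = 0
Row 2: (23)·x + (-14)·1 + (-37)·z = 0
Row 3: (-25)·x + (7)·1 + (32)·z = 0
Solving gives x = -1, z = -1.
Check: G·(-1, 1, -1) = (-7, 7, -7) = 7·(-1, 1, -1).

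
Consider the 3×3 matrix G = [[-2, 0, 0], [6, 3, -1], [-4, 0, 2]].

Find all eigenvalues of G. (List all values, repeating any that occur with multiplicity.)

-2, 2, 3

Set up det(μI - G) = 0.
Expanding the 3×3 determinant: p(μ) = μ^3 - 3μ^2 - 4μ + 12.
Rational-root test: μ = -2 gives p(-2) = 0.
Dividing by (μ + 2) leaves μ^2 - 5μ + 6.
The quadratic factors as (μ - 2)·(μ - 3).
Eigenvalues: -2, 2, 3.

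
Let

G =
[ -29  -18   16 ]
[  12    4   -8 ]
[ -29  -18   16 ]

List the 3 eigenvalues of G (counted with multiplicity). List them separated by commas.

-5, -4, 0

The characteristic polynomial is p(lambda) = det(lambda·I - G).
Expanding the 3×3 determinant: p(lambda) = lambda^3 + 9·lambda^2 + 20·lambda.
Rational-root test: lambda = -5 gives p(-5) = 0.
Dividing by (lambda + 5) leaves lambda^2 + 4·lambda.
The quadratic factors as (lambda + 4)·lambda.
Eigenvalues: -5, -4, 0.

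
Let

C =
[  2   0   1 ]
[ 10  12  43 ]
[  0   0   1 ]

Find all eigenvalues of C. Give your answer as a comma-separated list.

Set up det(sI - C) = 0.
Expanding along the first row, p(s) = s^3 - 15s^2 + 38s - 24.
Rational-root test: s = 2 gives p(2) = 0.
Factor out (s - 2): p(s) = (s - 2)·(s^2 - 13s + 12).
The quadratic factors as (s - 1)·(s - 12).
Eigenvalues: 1, 2, 12.

1, 2, 12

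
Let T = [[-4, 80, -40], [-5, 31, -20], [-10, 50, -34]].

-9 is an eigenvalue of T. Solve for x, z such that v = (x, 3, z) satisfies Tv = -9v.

We need (T + 9I)v = 0.
T + 9I = [[5, 80, -40], [-5, 40, -20], [-10, 50, -25]].
Row 1: (5)·x + (80)·3 + (-40)·z = 0
Row 2: (-5)·x + (40)·3 + (-20)·z = 0
Row 3: (-10)·x + (50)·3 + (-25)·z = 0
Solving gives x = 0, z = 6.
Check: T·(0, 3, 6) = (0, -27, -54) = -9·(0, 3, 6).

0, 6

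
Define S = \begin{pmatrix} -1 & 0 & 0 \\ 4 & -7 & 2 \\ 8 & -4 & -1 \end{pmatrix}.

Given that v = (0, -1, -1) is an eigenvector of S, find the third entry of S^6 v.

-15625

First find the eigenvalue: Sv = (0, 5, 5) = -5·(0, -1, -1), so λ = -5.
Then S^6 v = λ^6·v = (-5)^6·(0, -1, -1) = 15625·(0, -1, -1) = (0, -15625, -15625).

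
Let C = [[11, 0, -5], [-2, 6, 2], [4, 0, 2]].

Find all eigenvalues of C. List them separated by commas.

Compute the characteristic polynomial p(μ) = det(μI - C).
Cofactor expansion gives p(μ) = μ^3 - 19μ^2 + 120μ - 252.
Since p(6) = 0, μ = 6 is a root.
Dividing by (μ - 6) leaves μ^2 - 13μ + 42.
The quadratic factors as (μ - 6)·(μ - 7).
Eigenvalues: 6, 6, 7.

6, 6, 7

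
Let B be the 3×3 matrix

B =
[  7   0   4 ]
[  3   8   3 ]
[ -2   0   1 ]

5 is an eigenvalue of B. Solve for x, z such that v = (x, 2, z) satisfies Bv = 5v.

-4, 2

We need (B - 5I)v = 0.
B - 5I = [[2, 0, 4], [3, 3, 3], [-2, 0, -4]].
Row 1: (2)·x + (0)·2 + (4)·z = 0
Row 2: (3)·x + (3)·2 + (3)·z = 0
Row 3: (-2)·x + (0)·2 + (-4)·z = 0
Solving gives x = -4, z = 2.
Check: B·(-4, 2, 2) = (-20, 10, 10) = 5·(-4, 2, 2).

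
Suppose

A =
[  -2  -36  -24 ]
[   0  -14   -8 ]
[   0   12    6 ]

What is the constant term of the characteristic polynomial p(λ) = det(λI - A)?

24

p(0) = det(0·I − A) = det(−A) = (−1)^3·det(A).
det(A) = -24, so p(0) = 24.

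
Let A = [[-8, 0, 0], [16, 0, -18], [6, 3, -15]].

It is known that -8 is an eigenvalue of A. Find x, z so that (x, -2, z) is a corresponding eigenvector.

1, 0

We need (A + 8I)v = 0.
A + 8I = [[0, 0, 0], [16, 8, -18], [6, 3, -7]].
Row 1: (0)·x + (0)·-2 + (0)·z = 0
Row 2: (16)·x + (8)·-2 + (-18)·z = 0
Row 3: (6)·x + (3)·-2 + (-7)·z = 0
Solving gives x = 1, z = 0.
Check: A·(1, -2, 0) = (-8, 16, 0) = -8·(1, -2, 0).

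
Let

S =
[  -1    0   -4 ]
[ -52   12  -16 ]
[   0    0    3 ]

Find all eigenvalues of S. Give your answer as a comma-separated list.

Set up det(rI - S) = 0.
Expanding along the first row, p(r) = r^3 - 14r^2 + 21r + 36.
Try r = 12: p(12) = 0, so 12 is a root.
Factor out (r - 12): p(r) = (r - 12)·(r^2 - 2r - 3).
The quadratic factors as (r + 1)·(r - 3).
Eigenvalues: -1, 3, 12.

-1, 3, 12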